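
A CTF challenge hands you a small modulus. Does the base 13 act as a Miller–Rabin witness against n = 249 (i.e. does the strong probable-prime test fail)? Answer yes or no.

n − 1 = 248 = 2^3 · 31, so s = 3 and d = 31.
x_0 = 13^31 mod 249 = 97.
x_0 is neither 1 nor 248, so continue squaring.
x_1 = 97^2 mod 249 = 196.
x_2 = 196^2 mod 249 = 70.
Reached i = s−1 = 2 without hitting −1: 13 is a Miller–Rabin witness and 249 is composite.

yes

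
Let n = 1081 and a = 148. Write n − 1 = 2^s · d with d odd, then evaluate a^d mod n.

n − 1 = 1080 = 2^3 · 135, so s = 3 and d = 135.
148^135 mod 1081 = 977.

977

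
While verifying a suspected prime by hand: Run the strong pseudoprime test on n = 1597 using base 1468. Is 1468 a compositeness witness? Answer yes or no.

no

n − 1 = 1596 = 2^2 · 399, so s = 2 and d = 399.
x_0 = 1468^399 mod 1597 = 1596.
x_0 = 1596 ≡ −1, so 1468 is not a witness.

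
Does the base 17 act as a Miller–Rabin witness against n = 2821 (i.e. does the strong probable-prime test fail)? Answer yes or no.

n − 1 = 2820 = 2^2 · 705, so s = 2 and d = 705.
Repeated squaring mod 2821: 17^1 ≡ 17, 17^2 ≡ 289, 17^4 ≡ 1712, 17^8 ≡ 2746, 17^16 ≡ 2804, 17^32 ≡ 289, 17^64 ≡ 1712, 17^128 ≡ 2746, 17^256 ≡ 2804, 17^512 ≡ 289.
705 = 512 + 128 + 64 + 1, so 17^705 ≡ 289·2746·1712·17 ≡ 2820 (mod 2821).
x_0 = 17^705 mod 2821 = 2820.
x_0 = 2820 ≡ −1, so 17 is not a witness.

no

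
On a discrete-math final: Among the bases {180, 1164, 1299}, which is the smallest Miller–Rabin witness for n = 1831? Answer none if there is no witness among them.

n − 1 = 1830 = 2^1 · 915, so s = 1 and d = 915.
Base 180: x_0 = 180^915 mod 1831 = 1. x_0 = 1, so 180 is not a witness.
Base 1164: x_0 = 1164^915 mod 1831 = 1830. x_0 = 1830 ≡ −1, so 1164 is not a witness.
Base 1299: x_0 = 1299^915 mod 1831 = 1830. x_0 = 1830 ≡ −1, so 1299 is not a witness.
No listed base is a witness for 1831.

none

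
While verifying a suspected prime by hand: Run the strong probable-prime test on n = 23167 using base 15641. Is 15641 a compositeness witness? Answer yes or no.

no

n − 1 = 23166 = 2^1 · 11583, so s = 1 and d = 11583.
x_0 = 15641^11583 mod 23167 = 23166.
x_0 = 23166 ≡ −1, so 15641 is not a witness.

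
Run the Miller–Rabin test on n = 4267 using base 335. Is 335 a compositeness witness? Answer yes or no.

yes

n − 1 = 4266 = 2^1 · 2133, so s = 1 and d = 2133.
x_0 = 335^2133 mod 4267 = 3471.
x_0 ∉ {1, 4266} and s = 1, so 335 is a Miller–Rabin witness and 4267 is composite.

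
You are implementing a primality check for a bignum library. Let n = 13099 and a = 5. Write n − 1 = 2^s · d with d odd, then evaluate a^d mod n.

n − 1 = 13098 = 2^1 · 6549, so s = 1 and d = 6549.
Repeated squaring mod 13099: 5^1 ≡ 5, 5^2 ≡ 25, 5^4 ≡ 625, 5^8 ≡ 10754, 5^16 ≡ 10544, 5^32 ≡ 4723, 5^64 ≡ 12231, 5^128 ≡ 6781, 5^256 ≡ 4471, 5^512 ≡ 767, 5^1024 ≡ 11933, 5^2048 ≡ 10359, 5^4096 ≡ 1873.
6549 = 4096 + 2048 + 256 + 128 + 16 + 4 + 1, so 5^6549 ≡ 1873·10359·4471·6781·10544·625·5 ≡ 1 (mod 13099).

1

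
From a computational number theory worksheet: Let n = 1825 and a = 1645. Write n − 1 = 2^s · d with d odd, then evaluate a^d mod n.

n − 1 = 1824 = 2^5 · 57, so s = 5 and d = 57.
1645^57 mod 1825 = 1175.

1175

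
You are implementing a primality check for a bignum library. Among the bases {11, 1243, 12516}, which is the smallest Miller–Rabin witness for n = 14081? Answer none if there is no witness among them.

none

n − 1 = 14080 = 2^8 · 55, so s = 8 and d = 55.
Base 11: x_0 = 11^55 mod 14081 = 3133. x_0 is neither 1 nor 14080, so continue squaring. x_1 = 3133^2 mod 14081 = 1232. x_2 = 1232^2 mod 14081 = 11157. x_3 = 11157^2 mod 14081 = 2609. x_4 = 2609^2 mod 14081 = 5758. x_5 = 5758^2 mod 14081 = 7890. x_6 = 7890^2 mod 14081 = 14080. x_6 ≡ −1, so 11 is not a witness.
Base 1243: x_0 = 1243^55 mod 14081 = 12338. x_0 is neither 1 nor 14080, so continue squaring. x_1 = 12338^2 mod 14081 = 10634. x_2 = 10634^2 mod 14081 = 11526. x_3 = 11526^2 mod 14081 = 8522. x_4 = 8522^2 mod 14081 = 8767. x_5 = 8767^2 mod 14081 = 6191. x_6 = 6191^2 mod 14081 = 14080. x_6 ≡ −1, so 1243 is not a witness.
Base 12516: x_0 = 12516^55 mod 14081 = 12028. x_0 is neither 1 nor 14080, so continue squaring. x_1 = 12028^2 mod 14081 = 4590. x_2 = 4590^2 mod 14081 = 2924. x_3 = 2924^2 mod 14081 = 2609. x_4 = 2609^2 mod 14081 = 5758. x_5 = 5758^2 mod 14081 = 7890. x_6 = 7890^2 mod 14081 = 14080. x_6 ≡ −1, so 12516 is not a witness.
No listed base is a witness for 14081.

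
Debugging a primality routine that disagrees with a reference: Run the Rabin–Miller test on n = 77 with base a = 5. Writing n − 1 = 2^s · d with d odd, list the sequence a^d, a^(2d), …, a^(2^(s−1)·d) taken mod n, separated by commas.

n − 1 = 76 = 2^2 · 19, so s = 2 and d = 19.
x_0 = 5^19 mod 77 = 75.
x_1 = 75^2 mod 77 = 4.

75, 4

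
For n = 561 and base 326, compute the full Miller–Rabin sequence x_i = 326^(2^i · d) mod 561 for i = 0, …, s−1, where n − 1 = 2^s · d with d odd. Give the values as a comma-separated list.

n − 1 = 560 = 2^4 · 35, so s = 4 and d = 35.
x_0 = 326^35 mod 561 = 197.
x_1 = 197^2 mod 561 = 100.
x_2 = 100^2 mod 561 = 463.
x_3 = 463^2 mod 561 = 67.

197, 100, 463, 67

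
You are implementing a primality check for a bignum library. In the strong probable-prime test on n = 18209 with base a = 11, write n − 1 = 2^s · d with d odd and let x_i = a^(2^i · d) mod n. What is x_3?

n − 1 = 18208 = 2^5 · 569, so s = 5 and d = 569.
x_0 = 11^569 mod 18209 = 4594.
x_1 = 4594^2 mod 18209 = 605.
x_2 = 605^2 mod 18209 = 1845.
x_3 = 1845^2 mod 18209 = 17151.

17151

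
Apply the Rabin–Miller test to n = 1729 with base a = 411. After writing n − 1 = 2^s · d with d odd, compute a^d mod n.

n − 1 = 1728 = 2^6 · 27, so s = 6 and d = 27.
411^27 mod 1729 = 265.

265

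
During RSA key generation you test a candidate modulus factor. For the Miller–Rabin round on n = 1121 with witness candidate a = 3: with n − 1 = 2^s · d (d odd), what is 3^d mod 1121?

n − 1 = 1120 = 2^5 · 35, so s = 5 and d = 35.
Repeated squaring mod 1121: 3^1 ≡ 3, 3^2 ≡ 9, 3^4 ≡ 81, 3^8 ≡ 956, 3^16 ≡ 321, 3^32 ≡ 1030.
35 = 32 + 2 + 1, so 3^35 ≡ 1030·9·3 ≡ 906 (mod 1121).

906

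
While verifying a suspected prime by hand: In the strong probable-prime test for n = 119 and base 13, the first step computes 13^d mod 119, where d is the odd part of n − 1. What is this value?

55

n − 1 = 118 = 2^1 · 59, so s = 1 and d = 59.
By repeated squaring, 13^59 ≡ 55 (mod 119).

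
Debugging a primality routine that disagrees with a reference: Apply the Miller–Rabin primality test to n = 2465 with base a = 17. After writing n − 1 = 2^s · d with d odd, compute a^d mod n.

n − 1 = 2464 = 2^5 · 77, so s = 5 and d = 77.
17^77 mod 2465 = 17.

17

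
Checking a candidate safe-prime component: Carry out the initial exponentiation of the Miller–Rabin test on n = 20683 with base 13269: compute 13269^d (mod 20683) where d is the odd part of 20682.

1301

n − 1 = 20682 = 2^1 · 10341, so s = 1 and d = 10341.
13269^10341 mod 20683 = 1301.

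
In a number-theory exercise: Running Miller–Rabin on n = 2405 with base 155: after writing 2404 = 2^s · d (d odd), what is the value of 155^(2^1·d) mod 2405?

n − 1 = 2404 = 2^2 · 601, so s = 2 and d = 601.
x_0 = 155^601 mod 2405 = 2365.
x_1 = 2365^2 mod 2405 = 1600.

1600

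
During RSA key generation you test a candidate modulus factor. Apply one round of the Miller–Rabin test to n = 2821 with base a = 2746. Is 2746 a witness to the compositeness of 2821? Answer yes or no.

no

n − 1 = 2820 = 2^2 · 705, so s = 2 and d = 705.
x_0 = 2746^705 mod 2821 = 1.
x_0 = 1, so 2746 is not a witness.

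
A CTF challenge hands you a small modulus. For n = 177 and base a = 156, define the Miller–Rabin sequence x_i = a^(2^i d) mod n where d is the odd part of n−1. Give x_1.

n − 1 = 176 = 2^4 · 11, so s = 4 and d = 11.
x_0 = 156^11 mod 177 = 165.
x_1 = 165^2 mod 177 = 144.

144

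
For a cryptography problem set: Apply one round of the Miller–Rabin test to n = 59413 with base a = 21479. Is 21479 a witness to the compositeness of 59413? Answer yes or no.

yes

n − 1 = 59412 = 2^2 · 14853, so s = 2 and d = 14853.
x_0 = 21479^14853 mod 59413 = 35879.
x_0 is neither 1 nor 59412, so continue squaring.
x_1 = 35879^2 mod 59413 = 1170.
Reached i = s−1 = 1 without hitting −1: 21479 is a Miller–Rabin witness and 59413 is composite.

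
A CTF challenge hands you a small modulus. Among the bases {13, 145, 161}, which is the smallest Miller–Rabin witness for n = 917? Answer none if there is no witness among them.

n − 1 = 916 = 2^2 · 229, so s = 2 and d = 229.
Base 13: x_0 = 13^229 mod 917 = 811. x_0 is neither 1 nor 916, so continue squaring. x_1 = 811^2 mod 917 = 232. Reached i = s−1 = 1 without hitting −1: 13 is a Miller–Rabin witness and 917 is composite.
Base 145: x_0 = 145^229 mod 917 = 635. x_0 is neither 1 nor 916, so continue squaring. x_1 = 635^2 mod 917 = 662. Reached i = s−1 = 1 without hitting −1: 145 is a Miller–Rabin witness and 917 is composite.
Base 161: x_0 = 161^229 mod 917 = 357. x_0 is neither 1 nor 916, so continue squaring. x_1 = 357^2 mod 917 = 903. Reached i = s−1 = 1 without hitting −1: 161 is a Miller–Rabin witness and 917 is composite.
The smallest witness among the given bases is 13.

13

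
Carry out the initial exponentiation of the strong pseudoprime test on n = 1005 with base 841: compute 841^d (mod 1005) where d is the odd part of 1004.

766

n − 1 = 1004 = 2^2 · 251, so s = 2 and d = 251.
841^251 mod 1005 = 766.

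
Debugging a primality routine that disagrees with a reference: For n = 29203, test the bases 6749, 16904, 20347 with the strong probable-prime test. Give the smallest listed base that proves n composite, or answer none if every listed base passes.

6749

n − 1 = 29202 = 2^1 · 14601, so s = 1 and d = 14601.
Base 6749: x_0 = 6749^14601 mod 29203 = 4738. x_0 ∉ {1, 29202} and s = 1, so 6749 is a Miller–Rabin witness and 29203 is composite.
Base 16904: x_0 = 16904^14601 mod 29203 = 12248. x_0 ∉ {1, 29202} and s = 1, so 16904 is a Miller–Rabin witness and 29203 is composite.
Base 20347: x_0 = 20347^14601 mod 29203 = 27181. x_0 ∉ {1, 29202} and s = 1, so 20347 is a Miller–Rabin witness and 29203 is composite.
The smallest witness among the given bases is 6749.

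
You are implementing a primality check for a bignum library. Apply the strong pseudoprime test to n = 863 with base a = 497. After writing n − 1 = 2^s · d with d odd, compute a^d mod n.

862

n − 1 = 862 = 2^1 · 431, so s = 1 and d = 431.
497^431 mod 863 = 862.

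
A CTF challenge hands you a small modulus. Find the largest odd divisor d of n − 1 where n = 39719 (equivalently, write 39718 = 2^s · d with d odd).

19859

Halving: 39718 → 19859; 19859 is odd.
So 39718 = 2^1 · 19859.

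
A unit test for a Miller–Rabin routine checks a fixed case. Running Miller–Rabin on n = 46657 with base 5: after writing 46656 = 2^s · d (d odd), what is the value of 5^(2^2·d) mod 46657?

n − 1 = 46656 = 2^6 · 729, so s = 6 and d = 729.
x_0 = 5^729 mod 46657 = 746.
x_1 = 746^2 mod 46657 = 43289.
x_2 = 43289^2 mod 46657 = 5773.

5773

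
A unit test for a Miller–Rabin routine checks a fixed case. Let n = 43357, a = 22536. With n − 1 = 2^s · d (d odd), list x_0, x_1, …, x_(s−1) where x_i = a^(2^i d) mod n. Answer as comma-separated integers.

n − 1 = 43356 = 2^2 · 10839, so s = 2 and d = 10839.
x_0 = 22536^10839 mod 43357 = 41317.
x_1 = 41317^2 mod 43357 = 42685.

41317, 42685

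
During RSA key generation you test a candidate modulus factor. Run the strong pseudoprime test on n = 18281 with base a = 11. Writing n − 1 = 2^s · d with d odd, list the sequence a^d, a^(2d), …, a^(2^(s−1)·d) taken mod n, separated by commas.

n − 1 = 18280 = 2^3 · 2285, so s = 3 and d = 2285.
x_0 = 11^2285 mod 18281 = 6092.
x_1 = 6092^2 mod 18281 = 2034.
x_2 = 2034^2 mod 18281 = 5650.

6092, 2034, 5650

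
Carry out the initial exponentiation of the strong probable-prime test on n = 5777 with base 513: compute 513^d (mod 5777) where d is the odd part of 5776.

n − 1 = 5776 = 2^4 · 361, so s = 4 and d = 361.
By repeated squaring, 513^361 ≡ 1494 (mod 5777).

1494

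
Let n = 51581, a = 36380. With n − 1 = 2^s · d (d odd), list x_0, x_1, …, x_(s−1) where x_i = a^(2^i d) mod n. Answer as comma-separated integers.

1, 1

n − 1 = 51580 = 2^2 · 12895, so s = 2 and d = 12895.
x_0 = 36380^12895 mod 51581 = 1.
x_1 = 1^2 mod 51581 = 1.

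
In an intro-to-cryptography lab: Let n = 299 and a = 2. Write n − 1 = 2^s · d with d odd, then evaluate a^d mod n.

n − 1 = 298 = 2^1 · 149, so s = 1 and d = 149.
Repeated squaring mod 299: 2^1 ≡ 2, 2^2 ≡ 4, 2^4 ≡ 16, 2^8 ≡ 256, 2^16 ≡ 55, 2^32 ≡ 35, 2^64 ≡ 29, 2^128 ≡ 243.
149 = 128 + 16 + 4 + 1, so 2^149 ≡ 243·55·16·2 ≡ 110 (mod 299).

110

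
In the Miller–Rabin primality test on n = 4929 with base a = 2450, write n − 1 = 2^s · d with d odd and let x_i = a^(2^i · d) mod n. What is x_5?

n − 1 = 4928 = 2^6 · 77, so s = 6 and d = 77.
x_0 = 2450^77 mod 4929 = 1241.
x_1 = 1241^2 mod 4929 = 2233.
x_2 = 2233^2 mod 4929 = 3070.
x_3 = 3070^2 mod 4929 = 652.
x_4 = 652^2 mod 4929 = 1210.
x_5 = 1210^2 mod 4929 = 187.

187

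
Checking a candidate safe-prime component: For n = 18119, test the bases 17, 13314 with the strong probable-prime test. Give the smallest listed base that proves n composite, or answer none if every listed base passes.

n − 1 = 18118 = 2^1 · 9059, so s = 1 and d = 9059.
Base 17: x_0 = 17^9059 mod 18119 = 18118. x_0 = 18118 ≡ −1, so 17 is not a witness.
Base 13314: x_0 = 13314^9059 mod 18119 = 18118. x_0 = 18118 ≡ −1, so 13314 is not a witness.
No listed base is a witness for 18119.

none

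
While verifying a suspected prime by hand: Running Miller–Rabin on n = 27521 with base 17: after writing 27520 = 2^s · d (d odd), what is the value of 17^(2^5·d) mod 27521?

14153

n − 1 = 27520 = 2^7 · 215, so s = 7 and d = 215.
x_0 = 17^215 mod 27521 = 14570.
x_1 = 14570^2 mod 27521 = 15427.
x_2 = 15427^2 mod 27521 = 18242.
x_3 = 18242^2 mod 27521 = 14153.
x_4 = 14153^2 mod 27521 = 9571.
x_5 = 9571^2 mod 27521 = 14153.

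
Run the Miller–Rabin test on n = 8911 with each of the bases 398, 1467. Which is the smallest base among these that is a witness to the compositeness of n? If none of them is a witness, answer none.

n − 1 = 8910 = 2^1 · 4455, so s = 1 and d = 4455.
Base 398: x_0 = 398^4455 mod 8911 = 8910. x_0 = 8910 ≡ −1, so 398 is not a witness.
Base 1467: x_0 = 1467^4455 mod 8911 = 1. x_0 = 1, so 1467 is not a witness.
No listed base is a witness for 8911.

none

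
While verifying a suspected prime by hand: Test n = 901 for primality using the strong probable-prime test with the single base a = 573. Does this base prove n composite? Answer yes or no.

yes

n − 1 = 900 = 2^2 · 225, so s = 2 and d = 225.
x_0 = 573^225 mod 901 = 335.
x_0 is neither 1 nor 900, so continue squaring.
x_1 = 335^2 mod 901 = 501.
Reached i = s−1 = 1 without hitting −1: 573 is a Miller–Rabin witness and 901 is composite.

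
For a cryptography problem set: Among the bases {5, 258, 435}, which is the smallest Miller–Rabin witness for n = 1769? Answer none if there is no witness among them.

n − 1 = 1768 = 2^3 · 221, so s = 3 and d = 221.
Base 5: x_0 = 5^221 mod 1769 = 187. x_0 is neither 1 nor 1768, so continue squaring. x_1 = 187^2 mod 1769 = 1358. x_2 = 1358^2 mod 1769 = 866. Reached i = s−1 = 2 without hitting −1: 5 is a Miller–Rabin witness and 1769 is composite.
Base 258: x_0 = 258^221 mod 1769 = 1146. x_0 is neither 1 nor 1768, so continue squaring. x_1 = 1146^2 mod 1769 = 718. x_2 = 718^2 mod 1769 = 745. Reached i = s−1 = 2 without hitting −1: 258 is a Miller–Rabin witness and 1769 is composite.
Base 435: x_0 = 435^221 mod 1769 = 435. x_0 is neither 1 nor 1768, so continue squaring. x_1 = 435^2 mod 1769 = 1711. x_2 = 1711^2 mod 1769 = 1595. Reached i = s−1 = 2 without hitting −1: 435 is a Miller–Rabin witness and 1769 is composite.
The smallest witness among the given bases is 5.

5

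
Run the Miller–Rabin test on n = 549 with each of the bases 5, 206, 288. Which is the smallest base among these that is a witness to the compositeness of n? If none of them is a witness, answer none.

5

n − 1 = 548 = 2^2 · 137, so s = 2 and d = 137.
Base 5: x_0 = 5^137 mod 549 = 524. x_0 is neither 1 nor 548, so continue squaring. x_1 = 524^2 mod 549 = 76. Reached i = s−1 = 1 without hitting −1: 5 is a Miller–Rabin witness and 549 is composite.
Base 206: x_0 = 206^137 mod 549 = 512. x_0 is neither 1 nor 548, so continue squaring. x_1 = 512^2 mod 549 = 271. Reached i = s−1 = 1 without hitting −1: 206 is a Miller–Rabin witness and 549 is composite.
Base 288: x_0 = 288^137 mod 549 = 495. x_0 is neither 1 nor 548, so continue squaring. x_1 = 495^2 mod 549 = 171. Reached i = s−1 = 1 without hitting −1: 288 is a Miller–Rabin witness and 549 is composite.
The smallest witness among the given bases is 5.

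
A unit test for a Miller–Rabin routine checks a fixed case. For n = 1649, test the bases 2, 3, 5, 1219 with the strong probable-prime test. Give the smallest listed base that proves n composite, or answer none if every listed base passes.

2

n − 1 = 1648 = 2^4 · 103, so s = 4 and d = 103.
Base 2: x_0 = 2^103 mod 1649 = 128. x_0 is neither 1 nor 1648, so continue squaring. x_1 = 128^2 mod 1649 = 1543. x_2 = 1543^2 mod 1649 = 1342. x_3 = 1342^2 mod 1649 = 256. Reached i = s−1 = 3 without hitting −1: 2 is a Miller–Rabin witness and 1649 is composite.
Base 3: x_0 = 3^103 mod 1649 = 538. x_0 is neither 1 nor 1648, so continue squaring. x_1 = 538^2 mod 1649 = 869. x_2 = 869^2 mod 1649 = 1568. x_3 = 1568^2 mod 1649 = 1614. Reached i = s−1 = 3 without hitting −1: 3 is a Miller–Rabin witness and 1649 is composite.
Base 5: x_0 = 5^103 mod 1649 = 622. x_0 is neither 1 nor 1648, so continue squaring. x_1 = 622^2 mod 1649 = 1018. x_2 = 1018^2 mod 1649 = 752. x_3 = 752^2 mod 1649 = 1546. Reached i = s−1 = 3 without hitting −1: 5 is a Miller–Rabin witness and 1649 is composite.
Base 1219: x_0 = 1219^103 mod 1649 = 466. x_0 is neither 1 nor 1648, so continue squaring. x_1 = 466^2 mod 1649 = 1137. x_2 = 1137^2 mod 1649 = 1602. x_3 = 1602^2 mod 1649 = 560. Reached i = s−1 = 3 without hitting −1: 1219 is a Miller–Rabin witness and 1649 is composite.
The smallest witness among the given bases is 2.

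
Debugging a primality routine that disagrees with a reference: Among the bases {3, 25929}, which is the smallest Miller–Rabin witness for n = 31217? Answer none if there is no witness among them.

3

n − 1 = 31216 = 2^4 · 1951, so s = 4 and d = 1951.
Base 3: x_0 = 3^1951 mod 31217 = 2700. x_0 is neither 1 nor 31216, so continue squaring. x_1 = 2700^2 mod 31217 = 16439. x_2 = 16439^2 mod 31217 = 26369. x_3 = 26369^2 mod 31217 = 27920. Reached i = s−1 = 3 without hitting −1: 3 is a Miller–Rabin witness and 31217 is composite.
Base 25929: x_0 = 25929^1951 mod 31217 = 2214. x_0 is neither 1 nor 31216, so continue squaring. x_1 = 2214^2 mod 31217 = 727. x_2 = 727^2 mod 31217 = 29057. x_3 = 29057^2 mod 31217 = 14267. Reached i = s−1 = 3 without hitting −1: 25929 is a Miller–Rabin witness and 31217 is composite.
The smallest witness among the given bases is 3.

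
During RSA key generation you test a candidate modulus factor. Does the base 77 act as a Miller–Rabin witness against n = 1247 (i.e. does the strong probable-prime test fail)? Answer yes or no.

n − 1 = 1246 = 2^1 · 623, so s = 1 and d = 623.
x_0 = 77^623 mod 1247 = 940.
x_0 ∉ {1, 1246} and s = 1, so 77 is a Miller–Rabin witness and 1247 is composite.

yes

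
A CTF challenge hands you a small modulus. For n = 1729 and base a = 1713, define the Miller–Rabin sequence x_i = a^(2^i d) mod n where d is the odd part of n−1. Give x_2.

1

n − 1 = 1728 = 2^6 · 27, so s = 6 and d = 27.
x_0 = 1713^27 mod 1729 = 1728.
x_1 = 1728^2 mod 1729 = 1.
x_2 = 1^2 mod 1729 = 1.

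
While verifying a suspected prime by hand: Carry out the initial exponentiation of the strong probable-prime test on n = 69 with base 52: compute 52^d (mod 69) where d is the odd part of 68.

58

n − 1 = 68 = 2^2 · 17, so s = 2 and d = 17.
Repeated squaring mod 69: 52^1 ≡ 52, 52^2 ≡ 13, 52^4 ≡ 31, 52^8 ≡ 64, 52^16 ≡ 25.
17 = 16 + 1, so 52^17 ≡ 25·52 ≡ 58 (mod 69).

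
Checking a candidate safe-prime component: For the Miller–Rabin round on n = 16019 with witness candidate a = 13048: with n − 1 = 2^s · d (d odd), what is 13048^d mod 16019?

2790

n − 1 = 16018 = 2^1 · 8009, so s = 1 and d = 8009.
By repeated squaring, 13048^8009 ≡ 2790 (mod 16019).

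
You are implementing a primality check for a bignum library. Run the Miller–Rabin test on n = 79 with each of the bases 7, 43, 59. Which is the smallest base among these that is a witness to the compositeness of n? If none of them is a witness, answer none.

n − 1 = 78 = 2^1 · 39, so s = 1 and d = 39.
Base 7: x_0 = 7^39 mod 79 = 78. x_0 = 78 ≡ −1, so 7 is not a witness.
Base 43: x_0 = 43^39 mod 79 = 78. x_0 = 78 ≡ −1, so 43 is not a witness.
Base 59: x_0 = 59^39 mod 79 = 78. x_0 = 78 ≡ −1, so 59 is not a witness.
No listed base is a witness for 79.

none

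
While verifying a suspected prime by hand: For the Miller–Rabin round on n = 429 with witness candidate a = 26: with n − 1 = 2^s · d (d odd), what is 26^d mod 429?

n − 1 = 428 = 2^2 · 107, so s = 2 and d = 107.
26^107 mod 429 = 104.

104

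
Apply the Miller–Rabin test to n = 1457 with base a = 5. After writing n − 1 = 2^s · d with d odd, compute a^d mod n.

n − 1 = 1456 = 2^4 · 91, so s = 4 and d = 91.
5^91 mod 1457 = 160.

160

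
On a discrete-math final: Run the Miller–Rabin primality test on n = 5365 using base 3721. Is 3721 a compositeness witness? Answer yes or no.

n − 1 = 5364 = 2^2 · 1341, so s = 2 and d = 1341.
By repeated squaring, 3721^1341 ≡ 776 (mod 5365).
x_0 = 3721^1341 mod 5365 = 776.
x_0 is neither 1 nor 5364, so continue squaring.
x_1 = 776^2 mod 5365 = 1296.
Reached i = s−1 = 1 without hitting −1: 3721 is a Miller–Rabin witness and 5365 is composite.

yes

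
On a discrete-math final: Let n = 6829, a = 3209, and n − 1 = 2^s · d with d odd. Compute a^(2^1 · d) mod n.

n − 1 = 6828 = 2^2 · 1707, so s = 2 and d = 1707.
x_0 = 3209^1707 mod 6829 = 6828.
x_1 = 6828^2 mod 6829 = 1.

1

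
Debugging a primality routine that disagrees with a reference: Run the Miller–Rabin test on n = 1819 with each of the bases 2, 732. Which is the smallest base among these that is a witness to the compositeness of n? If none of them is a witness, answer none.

n − 1 = 1818 = 2^1 · 909, so s = 1 and d = 909.
Base 2: x_0 = 2^909 mod 1819 = 814. x_0 ∉ {1, 1818} and s = 1, so 2 is a Miller–Rabin witness and 1819 is composite.
Base 732: x_0 = 732^909 mod 1819 = 511. x_0 ∉ {1, 1818} and s = 1, so 732 is a Miller–Rabin witness and 1819 is composite.
The smallest witness among the given bases is 2.

2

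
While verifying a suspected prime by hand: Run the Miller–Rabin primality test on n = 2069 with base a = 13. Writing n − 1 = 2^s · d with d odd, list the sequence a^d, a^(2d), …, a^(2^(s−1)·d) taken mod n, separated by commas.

n − 1 = 2068 = 2^2 · 517, so s = 2 and d = 517.
x_0 = 13^517 mod 2069 = 164.
x_1 = 164^2 mod 2069 = 2068.

164, 2068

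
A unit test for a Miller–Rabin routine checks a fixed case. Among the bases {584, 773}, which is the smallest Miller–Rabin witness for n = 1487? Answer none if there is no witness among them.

n − 1 = 1486 = 2^1 · 743, so s = 1 and d = 743.
Base 584: x_0 = 584^743 mod 1487 = 1. x_0 = 1, so 584 is not a witness.
Base 773: x_0 = 773^743 mod 1487 = 1486. x_0 = 1486 ≡ −1, so 773 is not a witness.
No listed base is a witness for 1487.

none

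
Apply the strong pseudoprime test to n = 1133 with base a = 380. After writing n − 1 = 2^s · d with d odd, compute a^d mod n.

n − 1 = 1132 = 2^2 · 283, so s = 2 and d = 283.
380^283 mod 1133 = 1118.

1118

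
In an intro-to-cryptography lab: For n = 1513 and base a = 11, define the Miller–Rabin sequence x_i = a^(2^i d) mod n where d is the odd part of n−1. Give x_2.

1313

n − 1 = 1512 = 2^3 · 189, so s = 3 and d = 189.
x_0 = 11^189 mod 1513 = 1214.
x_1 = 1214^2 mod 1513 = 134.
x_2 = 134^2 mod 1513 = 1313.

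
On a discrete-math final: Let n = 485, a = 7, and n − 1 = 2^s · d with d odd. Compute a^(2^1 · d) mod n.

339

n − 1 = 484 = 2^2 · 121, so s = 2 and d = 121.
Repeated squaring mod 485: 7^1 ≡ 7, 7^2 ≡ 49, 7^4 ≡ 461, 7^8 ≡ 91, 7^16 ≡ 36, 7^32 ≡ 326, 7^64 ≡ 61.
121 = 64 + 32 + 16 + 8 + 1, so 7^121 ≡ 61·326·36·91·7 ≡ 137 (mod 485).
x_0 = 137.
x_1 = 137^2 mod 485 = 339.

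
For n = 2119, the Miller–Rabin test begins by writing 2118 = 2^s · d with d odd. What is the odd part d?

Halving: 2118 → 1059; 1059 is odd.
So 2118 = 2^1 · 1059.

1059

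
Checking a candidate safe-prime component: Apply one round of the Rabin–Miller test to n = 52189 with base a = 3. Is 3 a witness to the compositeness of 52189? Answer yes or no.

no

n − 1 = 52188 = 2^2 · 13047, so s = 2 and d = 13047.
x_0 = 3^13047 mod 52189 = 1.
x_0 = 1, so 3 is not a witness.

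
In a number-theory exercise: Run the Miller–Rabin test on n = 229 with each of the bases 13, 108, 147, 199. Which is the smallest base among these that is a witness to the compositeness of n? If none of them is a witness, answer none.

none

n − 1 = 228 = 2^2 · 57, so s = 2 and d = 57.
Base 13: x_0 = 13^57 mod 229 = 122. x_0 is neither 1 nor 228, so continue squaring. x_1 = 122^2 mod 229 = 228. x_1 ≡ −1, so 13 is not a witness.
Base 108: x_0 = 108^57 mod 229 = 228. x_0 = 228 ≡ −1, so 108 is not a witness.
Base 147: x_0 = 147^57 mod 229 = 228. x_0 = 228 ≡ −1, so 147 is not a witness.
Base 199: x_0 = 199^57 mod 229 = 122. x_0 is neither 1 nor 228, so continue squaring. x_1 = 122^2 mod 229 = 228. x_1 ≡ −1, so 199 is not a witness.
No listed base is a witness for 229.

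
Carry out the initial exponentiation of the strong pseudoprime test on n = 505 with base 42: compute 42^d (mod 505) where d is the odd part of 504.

263

n − 1 = 504 = 2^3 · 63, so s = 3 and d = 63.
42^63 mod 505 = 263.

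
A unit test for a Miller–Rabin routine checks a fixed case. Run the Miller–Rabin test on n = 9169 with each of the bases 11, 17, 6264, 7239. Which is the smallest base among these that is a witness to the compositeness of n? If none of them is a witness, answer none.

n − 1 = 9168 = 2^4 · 573, so s = 4 and d = 573.
Base 11: x_0 = 11^573 mod 9169 = 3933. x_0 is neither 1 nor 9168, so continue squaring. x_1 = 3933^2 mod 9169 = 386. x_2 = 386^2 mod 9169 = 2292. x_3 = 2292^2 mod 9169 = 8596. Reached i = s−1 = 3 without hitting −1: 11 is a Miller–Rabin witness and 9169 is composite.
Base 17: x_0 = 17^573 mod 9169 = 2614. x_0 is neither 1 nor 9168, so continue squaring. x_1 = 2614^2 mod 9169 = 2091. x_2 = 2091^2 mod 9169 = 7837. x_3 = 7837^2 mod 9169 = 4607. Reached i = s−1 = 3 without hitting −1: 17 is a Miller–Rabin witness and 9169 is composite.
Base 6264: x_0 = 6264^573 mod 9169 = 5204. x_0 is neither 1 nor 9168, so continue squaring. x_1 = 5204^2 mod 9169 = 5559. x_2 = 5559^2 mod 9169 = 2951. x_3 = 2951^2 mod 9169 = 7020. Reached i = s−1 = 3 without hitting −1: 6264 is a Miller–Rabin witness and 9169 is composite.
Base 7239: x_0 = 7239^573 mod 9169 = 8246. x_0 is neither 1 nor 9168, so continue squaring. x_1 = 8246^2 mod 9169 = 8381. x_2 = 8381^2 mod 9169 = 6621. x_3 = 6621^2 mod 9169 = 652. Reached i = s−1 = 3 without hitting −1: 7239 is a Miller–Rabin witness and 9169 is composite.
The smallest witness among the given bases is 11.

11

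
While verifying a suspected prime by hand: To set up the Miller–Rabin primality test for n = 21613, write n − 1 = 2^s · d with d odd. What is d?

Halving: 21612 → 10806 → 5403; 5403 is odd.
So 21612 = 2^2 · 5403.

5403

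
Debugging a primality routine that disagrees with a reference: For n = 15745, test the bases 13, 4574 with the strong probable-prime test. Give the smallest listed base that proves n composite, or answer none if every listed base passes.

13

n − 1 = 15744 = 2^7 · 123, so s = 7 and d = 123.
Base 13: x_0 = 13^123 mod 15745 = 10162. x_0 is neither 1 nor 15744, so continue squaring. x_1 = 10162^2 mod 15745 = 10534. x_2 = 10534^2 mod 15745 = 10141. x_3 = 10141^2 mod 15745 = 9286. x_4 = 9286^2 mod 15745 = 10176. x_5 = 10176^2 mod 15745 = 11856. x_6 = 11856^2 mod 15745 = 9121. Reached i = s−1 = 6 without hitting −1: 13 is a Miller–Rabin witness and 15745 is composite.
Base 4574: x_0 = 4574^123 mod 15745 = 3489. x_0 is neither 1 nor 15744, so continue squaring. x_1 = 3489^2 mod 15745 = 2236. x_2 = 2236^2 mod 15745 = 8531. x_3 = 8531^2 mod 15745 = 4571. x_4 = 4571^2 mod 15745 = 426. x_5 = 426^2 mod 15745 = 8281. x_6 = 8281^2 mod 15745 = 5486. Reached i = s−1 = 6 without hitting −1: 4574 is a Miller–Rabin witness and 15745 is composite.
The smallest witness among the given bases is 13.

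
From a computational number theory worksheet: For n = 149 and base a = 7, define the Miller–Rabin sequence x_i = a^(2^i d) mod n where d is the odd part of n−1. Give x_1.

n − 1 = 148 = 2^2 · 37, so s = 2 and d = 37.
x_0 = 7^37 mod 149 = 148.
x_1 = 148^2 mod 149 = 1.

1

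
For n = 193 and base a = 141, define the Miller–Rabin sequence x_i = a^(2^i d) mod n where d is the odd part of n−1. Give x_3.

43

n − 1 = 192 = 2^6 · 3, so s = 6 and d = 3.
x_0 = 141^3 mod 193 = 89.
x_1 = 89^2 mod 193 = 8.
x_2 = 8^2 mod 193 = 64.
x_3 = 64^2 mod 193 = 43.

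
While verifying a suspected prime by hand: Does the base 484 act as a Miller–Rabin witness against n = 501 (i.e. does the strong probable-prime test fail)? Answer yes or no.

yes

n − 1 = 500 = 2^2 · 125, so s = 2 and d = 125.
Repeated squaring mod 501: 484^1 ≡ 484, 484^2 ≡ 289, 484^4 ≡ 355, 484^8 ≡ 274, 484^16 ≡ 427, 484^32 ≡ 466, 484^64 ≡ 223.
125 = 64 + 32 + 16 + 8 + 4 + 1, so 484^125 ≡ 223·466·427·274·355·484 ≡ 22 (mod 501).
x_0 = 484^125 mod 501 = 22.
x_0 is neither 1 nor 500, so continue squaring.
x_1 = 22^2 mod 501 = 484.
Reached i = s−1 = 1 without hitting −1: 484 is a Miller–Rabin witness and 501 is composite.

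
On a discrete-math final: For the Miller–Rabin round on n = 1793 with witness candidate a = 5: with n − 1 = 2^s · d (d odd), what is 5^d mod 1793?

1026

n − 1 = 1792 = 2^8 · 7, so s = 8 and d = 7.
By repeated squaring, 5^7 ≡ 1026 (mod 1793).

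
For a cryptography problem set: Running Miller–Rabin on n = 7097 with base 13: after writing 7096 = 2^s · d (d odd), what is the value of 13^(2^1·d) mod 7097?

200

n − 1 = 7096 = 2^3 · 887, so s = 3 and d = 887.
x_0 = 13^887 mod 7097 = 1668.
x_1 = 1668^2 mod 7097 = 200.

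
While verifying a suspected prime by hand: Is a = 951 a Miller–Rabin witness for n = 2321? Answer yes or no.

no

n − 1 = 2320 = 2^4 · 145, so s = 4 and d = 145.
Repeated squaring mod 2321: 951^1 ≡ 951, 951^2 ≡ 1532, 951^4 ≡ 493, 951^8 ≡ 1665, 951^16 ≡ 951, 951^32 ≡ 1532, 951^64 ≡ 493, 951^128 ≡ 1665.
145 = 128 + 16 + 1, so 951^145 ≡ 1665·951·951 ≡ 1 (mod 2321).
x_0 = 951^145 mod 2321 = 1.
x_0 = 1, so 951 is not a witness.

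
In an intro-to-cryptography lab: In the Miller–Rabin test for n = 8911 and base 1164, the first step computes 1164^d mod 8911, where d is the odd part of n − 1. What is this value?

1

n − 1 = 8910 = 2^1 · 4455, so s = 1 and d = 4455.
1164^4455 mod 8911 = 1.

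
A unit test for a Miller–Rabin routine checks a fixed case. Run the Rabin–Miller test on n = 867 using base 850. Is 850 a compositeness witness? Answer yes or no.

n − 1 = 866 = 2^1 · 433, so s = 1 and d = 433.
x_0 = 850^433 mod 867 = 289.
x_0 ∉ {1, 866} and s = 1, so 850 is a Miller–Rabin witness and 867 is composite.

yes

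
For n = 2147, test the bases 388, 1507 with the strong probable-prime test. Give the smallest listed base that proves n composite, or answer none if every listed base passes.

n − 1 = 2146 = 2^1 · 1073, so s = 1 and d = 1073.
Base 388: x_0 = 388^1073 mod 2147 = 1836. x_0 ∉ {1, 2146} and s = 1, so 388 is a Miller–Rabin witness and 2147 is composite.
Base 1507: x_0 = 1507^1073 mod 2147 = 834. x_0 ∉ {1, 2146} and s = 1, so 1507 is a Miller–Rabin witness and 2147 is composite.
The smallest witness among the given bases is 388.

388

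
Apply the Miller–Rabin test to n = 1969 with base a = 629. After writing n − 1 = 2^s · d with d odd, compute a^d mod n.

n − 1 = 1968 = 2^4 · 123, so s = 4 and d = 123.
Repeated squaring mod 1969: 629^1 ≡ 629, 629^2 ≡ 1841, 629^4 ≡ 632, 629^8 ≡ 1686, 629^16 ≡ 1329, 629^32 ≡ 48, 629^64 ≡ 335.
123 = 64 + 32 + 16 + 8 + 2 + 1, so 629^123 ≡ 335·48·1329·1686·1841·629 ≡ 1669 (mod 1969).

1669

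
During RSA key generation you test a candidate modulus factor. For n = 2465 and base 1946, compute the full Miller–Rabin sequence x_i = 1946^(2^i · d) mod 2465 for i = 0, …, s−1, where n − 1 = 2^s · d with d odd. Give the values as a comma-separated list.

1641, 1101, 1886, 1, 1

n − 1 = 2464 = 2^5 · 77, so s = 5 and d = 77.
x_0 = 1946^77 mod 2465 = 1641.
x_1 = 1641^2 mod 2465 = 1101.
x_2 = 1101^2 mod 2465 = 1886.
x_3 = 1886^2 mod 2465 = 1.
x_4 = 1^2 mod 2465 = 1.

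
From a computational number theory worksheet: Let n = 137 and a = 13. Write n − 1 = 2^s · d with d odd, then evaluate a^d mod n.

n − 1 = 136 = 2^3 · 17, so s = 3 and d = 17.
13^17 mod 137 = 127.

127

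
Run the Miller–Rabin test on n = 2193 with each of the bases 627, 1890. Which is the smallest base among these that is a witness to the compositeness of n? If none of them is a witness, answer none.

627

n − 1 = 2192 = 2^4 · 137, so s = 4 and d = 137.
Base 627: x_0 = 627^137 mod 2193 = 984. x_0 is neither 1 nor 2192, so continue squaring. x_1 = 984^2 mod 2193 = 1143. x_2 = 1143^2 mod 2193 = 1614. x_3 = 1614^2 mod 2193 = 1905. Reached i = s−1 = 3 without hitting −1: 627 is a Miller–Rabin witness and 2193 is composite.
Base 1890: x_0 = 1890^137 mod 2193 = 2037. x_0 is neither 1 nor 2192, so continue squaring. x_1 = 2037^2 mod 2193 = 213. x_2 = 213^2 mod 2193 = 1509. x_3 = 1509^2 mod 2193 = 747. Reached i = s−1 = 3 without hitting −1: 1890 is a Miller–Rabin witness and 2193 is composite.
The smallest witness among the given bases is 627.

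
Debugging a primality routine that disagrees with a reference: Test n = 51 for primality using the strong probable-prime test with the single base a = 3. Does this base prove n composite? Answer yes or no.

n − 1 = 50 = 2^1 · 25, so s = 1 and d = 25.
x_0 = 3^25 mod 51 = 48.
x_0 ∉ {1, 50} and s = 1, so 3 is a Miller–Rabin witness and 51 is composite.

yes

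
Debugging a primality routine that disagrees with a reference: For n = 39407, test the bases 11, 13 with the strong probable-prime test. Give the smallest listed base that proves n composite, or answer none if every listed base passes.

n − 1 = 39406 = 2^1 · 19703, so s = 1 and d = 19703.
Base 11: x_0 = 11^19703 mod 39407 = 38181. x_0 ∉ {1, 39406} and s = 1, so 11 is a Miller–Rabin witness and 39407 is composite.
Base 13: x_0 = 13^19703 mod 39407 = 3285. x_0 ∉ {1, 39406} and s = 1, so 13 is a Miller–Rabin witness and 39407 is composite.
The smallest witness among the given bases is 11.

11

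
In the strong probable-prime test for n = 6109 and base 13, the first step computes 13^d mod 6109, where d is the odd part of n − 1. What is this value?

1871

n − 1 = 6108 = 2^2 · 1527, so s = 2 and d = 1527.
13^1527 mod 6109 = 1871.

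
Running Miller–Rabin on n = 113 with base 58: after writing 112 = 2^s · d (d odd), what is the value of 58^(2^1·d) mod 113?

95

n − 1 = 112 = 2^4 · 7, so s = 4 and d = 7.
Repeated squaring mod 113: 58^1 ≡ 58, 58^2 ≡ 87, 58^4 ≡ 111.
7 = 4 + 2 + 1, so 58^7 ≡ 111·87·58 ≡ 78 (mod 113).
x_0 = 78.
x_1 = 78^2 mod 113 = 95.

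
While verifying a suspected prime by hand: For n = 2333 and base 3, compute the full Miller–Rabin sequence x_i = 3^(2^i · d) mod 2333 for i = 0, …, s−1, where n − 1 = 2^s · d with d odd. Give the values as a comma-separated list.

2225, 2332

n − 1 = 2332 = 2^2 · 583, so s = 2 and d = 583.
x_0 = 3^583 mod 2333 = 2225.
x_1 = 2225^2 mod 2333 = 2332.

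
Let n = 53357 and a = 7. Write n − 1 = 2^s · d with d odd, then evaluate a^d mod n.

n − 1 = 53356 = 2^2 · 13339, so s = 2 and d = 13339.
7^13339 mod 53357 = 33885.

33885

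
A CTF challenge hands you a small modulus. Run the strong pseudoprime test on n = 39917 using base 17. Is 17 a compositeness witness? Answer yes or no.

n − 1 = 39916 = 2^2 · 9979, so s = 2 and d = 9979.
Repeated squaring mod 39917: 17^1 ≡ 17, 17^2 ≡ 289, 17^4 ≡ 3687, 17^8 ≡ 22189, 17^16 ≡ 15443, 17^32 ≡ 22091, 17^64 ≡ 26956, 17^128 ≡ 16785, 17^256 ≡ 2039, 17^512 ≡ 6153, 17^1024 ≡ 18093, 17^2048 ≡ 37249, 17^4096 ≡ 12998, 17^8192 ≡ 19260.
9979 = 8192 + 1024 + 512 + 128 + 64 + 32 + 16 + 8 + 2 + 1, so 17^9979 ≡ 19260·18093·6153·16785·26956·22091·15443·22189·289·17 ≡ 25932 (mod 39917).
x_0 = 17^9979 mod 39917 = 25932.
x_0 is neither 1 nor 39916, so continue squaring.
x_1 = 25932^2 mod 39917 = 26842.
Reached i = s−1 = 1 without hitting −1: 17 is a Miller–Rabin witness and 39917 is composite.

yes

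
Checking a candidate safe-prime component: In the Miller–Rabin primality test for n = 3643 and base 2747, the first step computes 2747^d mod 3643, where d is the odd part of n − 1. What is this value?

1

n − 1 = 3642 = 2^1 · 1821, so s = 1 and d = 1821.
2747^1821 mod 3643 = 1.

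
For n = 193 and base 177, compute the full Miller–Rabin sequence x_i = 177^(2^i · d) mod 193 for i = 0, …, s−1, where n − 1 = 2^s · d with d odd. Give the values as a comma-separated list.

n − 1 = 192 = 2^6 · 3, so s = 6 and d = 3.
x_0 = 177^3 mod 193 = 150.
x_1 = 150^2 mod 193 = 112.
x_2 = 112^2 mod 193 = 192.
x_3 = 192^2 mod 193 = 1.
x_4 = 1^2 mod 193 = 1.
x_5 = 1^2 mod 193 = 1.

150, 112, 192, 1, 1, 1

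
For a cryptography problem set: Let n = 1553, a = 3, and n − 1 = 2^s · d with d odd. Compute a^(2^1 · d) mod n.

n − 1 = 1552 = 2^4 · 97, so s = 4 and d = 97.
Repeated squaring mod 1553: 3^1 ≡ 3, 3^2 ≡ 9, 3^4 ≡ 81, 3^8 ≡ 349, 3^16 ≡ 667, 3^32 ≡ 731, 3^64 ≡ 129.
97 = 64 + 32 + 1, so 3^97 ≡ 129·731·3 ≡ 251 (mod 1553).
x_0 = 251.
x_1 = 251^2 mod 1553 = 881.

881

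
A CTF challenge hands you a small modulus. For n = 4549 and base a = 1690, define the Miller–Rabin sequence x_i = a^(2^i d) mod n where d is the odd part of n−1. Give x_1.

4548

n − 1 = 4548 = 2^2 · 1137, so s = 2 and d = 1137.
x_0 = 1690^1137 mod 4549 = 3289.
x_1 = 3289^2 mod 4549 = 4548.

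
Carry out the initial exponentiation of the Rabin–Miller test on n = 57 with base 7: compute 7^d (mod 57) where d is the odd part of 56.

n − 1 = 56 = 2^3 · 7, so s = 3 and d = 7.
By repeated squaring, 7^7 ≡ 7 (mod 57).

7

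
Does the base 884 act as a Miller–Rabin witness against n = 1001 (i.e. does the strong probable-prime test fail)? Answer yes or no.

yes

n − 1 = 1000 = 2^3 · 125, so s = 3 and d = 125.
x_0 = 884^125 mod 1001 = 221.
x_0 is neither 1 nor 1000, so continue squaring.
x_1 = 221^2 mod 1001 = 793.
x_2 = 793^2 mod 1001 = 221.
Reached i = s−1 = 2 without hitting −1: 884 is a Miller–Rabin witness and 1001 is composite.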